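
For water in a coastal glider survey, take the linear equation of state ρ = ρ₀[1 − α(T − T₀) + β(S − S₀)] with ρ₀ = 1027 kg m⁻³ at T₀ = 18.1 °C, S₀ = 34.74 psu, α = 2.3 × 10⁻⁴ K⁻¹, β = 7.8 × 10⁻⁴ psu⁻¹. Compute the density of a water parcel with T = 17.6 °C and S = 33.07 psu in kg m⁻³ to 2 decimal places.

1025.78 kg m⁻³

T − T₀ = -0.5 K, S − S₀ = -1.67 psu.
Bracket = 1 − α·(-0.5) + β·(-1.67) = 1 + (-1.1876 × 10⁻³) = 0.9988124.
ρ = 1027 × 0.9988124 = 1025.78 kg m⁻³.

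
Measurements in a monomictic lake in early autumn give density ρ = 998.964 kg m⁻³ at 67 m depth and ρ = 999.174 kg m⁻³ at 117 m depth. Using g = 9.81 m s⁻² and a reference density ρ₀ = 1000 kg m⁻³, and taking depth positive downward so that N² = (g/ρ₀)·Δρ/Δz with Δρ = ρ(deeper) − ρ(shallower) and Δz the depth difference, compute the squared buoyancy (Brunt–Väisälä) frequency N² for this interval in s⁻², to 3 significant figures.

Δρ = 999.174 − 998.964 = 0.210 kg m⁻³ over Δz = 117 − 67 = 50 m.
N² = (9.81/1000) × (0.210/50) = 4.1202 × 10⁻⁵ s⁻² ≈ 4.12 × 10⁻⁵ s⁻².

4.12 × 10⁻⁵ s⁻²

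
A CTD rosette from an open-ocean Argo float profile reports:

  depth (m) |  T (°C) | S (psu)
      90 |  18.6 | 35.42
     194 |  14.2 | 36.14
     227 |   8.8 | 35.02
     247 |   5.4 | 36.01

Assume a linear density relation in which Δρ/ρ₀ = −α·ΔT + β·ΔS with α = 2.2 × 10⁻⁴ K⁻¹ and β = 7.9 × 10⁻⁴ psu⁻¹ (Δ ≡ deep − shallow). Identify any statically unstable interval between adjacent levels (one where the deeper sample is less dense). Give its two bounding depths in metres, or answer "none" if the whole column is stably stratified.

Evaluate Δρ/ρ₀ = −αΔT + βΔS across each adjacent pair:
  90–194 m: −αΔT+βΔS = −(2.2 × 10⁻⁴)(-4.4)+(7.9 × 10⁻⁴)(+0.72) = 1.5 × 10⁻³ → stable
  194–227 m: −αΔT+βΔS = −(2.2 × 10⁻⁴)(-5.4)+(7.9 × 10⁻⁴)(-1.12) = 3.0 × 10⁻⁴ → stable
  227–247 m: −αΔT+βΔS = −(2.2 × 10⁻⁴)(-3.4)+(7.9 × 10⁻⁴)(+0.99) = 1.5 × 10⁻³ → stable
Every interval has Δρ > 0: the column is stably stratified throughout.

none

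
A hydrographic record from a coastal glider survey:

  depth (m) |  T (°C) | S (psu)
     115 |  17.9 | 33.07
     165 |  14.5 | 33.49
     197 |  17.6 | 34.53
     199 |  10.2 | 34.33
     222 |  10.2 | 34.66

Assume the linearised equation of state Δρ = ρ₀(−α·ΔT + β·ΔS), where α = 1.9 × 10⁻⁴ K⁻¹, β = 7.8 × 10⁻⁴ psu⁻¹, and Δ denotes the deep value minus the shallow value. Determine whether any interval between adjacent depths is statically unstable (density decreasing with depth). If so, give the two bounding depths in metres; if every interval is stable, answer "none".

Evaluate Δρ/ρ₀ = −αΔT + βΔS across each adjacent pair:
  115–165 m: −αΔT+βΔS = −(1.9 × 10⁻⁴)(-3.4)+(7.8 × 10⁻⁴)(+0.42) = 9.7 × 10⁻⁴ → stable
  165–197 m: −αΔT+βΔS = −(1.9 × 10⁻⁴)(+3.1)+(7.8 × 10⁻⁴)(+1.04) = 2.2 × 10⁻⁴ → stable
  197–199 m: −αΔT+βΔS = −(1.9 × 10⁻⁴)(-7.4)+(7.8 × 10⁻⁴)(-0.20) = 1.3 × 10⁻³ → stable
  199–222 m: −αΔT+βΔS = −(1.9 × 10⁻⁴)(+0.0)+(7.8 × 10⁻⁴)(+0.33) = 2.6 × 10⁻⁴ → stable
Every interval has Δρ > 0: the column is stably stratified throughout.

none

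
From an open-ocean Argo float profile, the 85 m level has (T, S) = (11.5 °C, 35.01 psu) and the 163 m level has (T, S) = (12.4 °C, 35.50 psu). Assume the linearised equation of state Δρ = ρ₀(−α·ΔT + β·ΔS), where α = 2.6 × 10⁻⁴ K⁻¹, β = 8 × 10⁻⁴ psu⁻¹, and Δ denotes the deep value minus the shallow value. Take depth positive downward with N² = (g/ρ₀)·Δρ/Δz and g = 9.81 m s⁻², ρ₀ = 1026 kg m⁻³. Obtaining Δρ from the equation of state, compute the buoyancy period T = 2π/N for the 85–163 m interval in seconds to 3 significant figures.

ΔT = +0.9 K, ΔS = +0.49 psu (deep − shallow).
Δρ/ρ₀ = −αΔT + βΔS = -2.34 × 10⁻⁴ + 3.92 × 10⁻⁴ = 1.58 × 10⁻⁴, so Δρ ≈ 0.1621 kg m⁻³.
N² = (g/ρ₀)·Δρ/Δz = g·(Δρ/ρ₀)/Δz = 9.81 × 1.58 × 10⁻⁴ / 78 = 1.9872 × 10⁻⁵ s⁻².
N = √(1.9872 × 10⁻⁵) = 4.4578 × 10⁻³ rad s⁻¹ → T = 2π/N = 1.4095 × 10³ s ≈ 1.41 × 10³ s.

1.41 × 10³ s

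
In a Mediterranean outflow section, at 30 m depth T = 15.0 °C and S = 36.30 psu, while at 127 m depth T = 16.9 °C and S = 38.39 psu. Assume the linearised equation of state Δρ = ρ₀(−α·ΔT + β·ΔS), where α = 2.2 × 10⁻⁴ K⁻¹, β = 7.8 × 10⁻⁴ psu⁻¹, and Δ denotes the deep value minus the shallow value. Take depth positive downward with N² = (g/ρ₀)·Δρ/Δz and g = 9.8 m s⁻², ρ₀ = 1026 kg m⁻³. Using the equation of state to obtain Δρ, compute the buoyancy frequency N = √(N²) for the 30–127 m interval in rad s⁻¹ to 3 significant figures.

0.0111 rad s⁻¹

ΔT = +1.9 K, ΔS = +2.09 psu (deep − shallow).
Δρ/ρ₀ = −αΔT + βΔS = -4.18 × 10⁻⁴ + 1.6302 × 10⁻³ = 1.2122 × 10⁻³, so Δρ ≈ 1.244 kg m⁻³.
N² = (g/ρ₀)·Δρ/Δz = g·(Δρ/ρ₀)/Δz = 9.8 × 1.2122 × 10⁻³ / 97 = 1.2247 × 10⁻⁴ s⁻².
N = √(1.2247 × 10⁻⁴) = 0.011067 rad s⁻¹ ≈ 0.0111 rad s⁻¹.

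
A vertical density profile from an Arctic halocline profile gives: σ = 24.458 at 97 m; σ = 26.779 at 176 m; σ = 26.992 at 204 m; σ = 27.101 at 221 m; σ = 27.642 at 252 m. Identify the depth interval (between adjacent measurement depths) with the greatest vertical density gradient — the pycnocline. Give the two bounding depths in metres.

97–176 m

Compute the density gradient over each adjacent pair:
  97–176 m: Δρ/Δz = 2.321/79 = 0.029 kg m⁻⁴
  176–204 m: Δρ/Δz = 0.213/28 = 7.6 × 10⁻³ kg m⁻⁴
  204–221 m: Δρ/Δz = 0.109/17 = 6.4 × 10⁻³ kg m⁻⁴
  221–252 m: Δρ/Δz = 0.541/31 = 0.017 kg m⁻⁴
The largest gradient is in the 97–176 m interval — the pycnocline.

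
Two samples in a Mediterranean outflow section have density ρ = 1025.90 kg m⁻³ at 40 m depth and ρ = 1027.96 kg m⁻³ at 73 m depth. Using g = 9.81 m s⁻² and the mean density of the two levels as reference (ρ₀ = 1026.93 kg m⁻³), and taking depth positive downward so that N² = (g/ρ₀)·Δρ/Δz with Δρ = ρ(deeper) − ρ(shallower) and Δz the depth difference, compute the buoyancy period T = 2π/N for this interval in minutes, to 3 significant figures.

4.29 min

Δρ = 1027.96 − 1025.90 = 2.06 kg m⁻³ over Δz = 73 − 40 = 33 m.
N² = (9.81/1026.93) × (2.06/33) = 5.9632 × 10⁻⁴ s⁻².
N = √(5.9632 × 10⁻⁴) = 0.024420 rad s⁻¹, so T = 2π/N = 257.30 s = 4.2883 min ≈ 4.29 min.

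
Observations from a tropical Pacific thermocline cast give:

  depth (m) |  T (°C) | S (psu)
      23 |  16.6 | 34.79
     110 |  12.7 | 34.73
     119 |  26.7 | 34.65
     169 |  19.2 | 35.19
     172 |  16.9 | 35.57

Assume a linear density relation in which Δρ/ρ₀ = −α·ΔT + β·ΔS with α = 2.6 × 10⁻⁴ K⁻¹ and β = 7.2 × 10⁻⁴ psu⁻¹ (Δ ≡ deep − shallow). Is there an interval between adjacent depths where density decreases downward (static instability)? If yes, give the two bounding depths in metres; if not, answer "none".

110–119 m

Evaluate Δρ/ρ₀ = −αΔT + βΔS across each adjacent pair:
  23–110 m: −αΔT+βΔS = −(2.6 × 10⁻⁴)(-3.9)+(7.2 × 10⁻⁴)(-0.06) = 9.7 × 10⁻⁴ → stable
  110–119 m: −αΔT+βΔS = −(2.6 × 10⁻⁴)(+14.0)+(7.2 × 10⁻⁴)(-0.08) = -3.7 × 10⁻³ → UNSTABLE
  119–169 m: −αΔT+βΔS = −(2.6 × 10⁻⁴)(-7.5)+(7.2 × 10⁻⁴)(+0.54) = 2.3 × 10⁻³ → stable
  169–172 m: −αΔT+βΔS = −(2.6 × 10⁻⁴)(-2.3)+(7.2 × 10⁻⁴)(+0.38) = 8.7 × 10⁻⁴ → stable
The 110–119 m interval has Δρ < 0: lighter water underlies denser water.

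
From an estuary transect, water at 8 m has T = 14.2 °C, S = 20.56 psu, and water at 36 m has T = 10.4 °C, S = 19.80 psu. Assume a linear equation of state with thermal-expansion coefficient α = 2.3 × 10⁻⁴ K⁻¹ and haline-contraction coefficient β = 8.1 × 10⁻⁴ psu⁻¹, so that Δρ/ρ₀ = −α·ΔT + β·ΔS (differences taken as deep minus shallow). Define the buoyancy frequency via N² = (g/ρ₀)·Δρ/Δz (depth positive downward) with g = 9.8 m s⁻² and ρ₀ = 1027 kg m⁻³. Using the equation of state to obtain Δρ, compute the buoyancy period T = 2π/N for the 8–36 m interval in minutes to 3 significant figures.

ΔT = -3.8 K, ΔS = -0.76 psu (deep − shallow).
Δρ/ρ₀ = −αΔT + βΔS = 8.74 × 10⁻⁴ − 6.156 × 10⁻⁴ = 2.584 × 10⁻⁴, so Δρ ≈ 0.2654 kg m⁻³.
N² = (g/ρ₀)·Δρ/Δz = g·(Δρ/ρ₀)/Δz = 9.8 × 2.584 × 10⁻⁴ / 28 = 9.0440 × 10⁻⁵ s⁻².
N = √(9.0440 × 10⁻⁵) = 9.5100 × 10⁻³ rad s⁻¹ → T = 2π/N = 660.69 s = 11.012 min ≈ 11.0 min.

11.0 min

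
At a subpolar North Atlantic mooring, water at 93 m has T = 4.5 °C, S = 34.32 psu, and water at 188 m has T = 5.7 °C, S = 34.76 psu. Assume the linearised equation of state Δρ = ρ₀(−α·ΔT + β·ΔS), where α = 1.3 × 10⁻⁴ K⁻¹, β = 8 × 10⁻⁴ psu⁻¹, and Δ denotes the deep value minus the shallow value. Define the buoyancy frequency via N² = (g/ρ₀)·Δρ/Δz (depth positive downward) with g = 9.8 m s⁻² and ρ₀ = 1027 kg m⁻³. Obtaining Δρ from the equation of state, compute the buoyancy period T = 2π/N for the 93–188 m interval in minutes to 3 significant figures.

23.3 min

ΔT = +1.2 K, ΔS = +0.44 psu (deep − shallow).
Δρ/ρ₀ = −αΔT + βΔS = -1.56 × 10⁻⁴ + 3.52 × 10⁻⁴ = 1.96 × 10⁻⁴, so Δρ ≈ 0.2013 kg m⁻³.
N² = (g/ρ₀)·Δρ/Δz = g·(Δρ/ρ₀)/Δz = 9.8 × 1.96 × 10⁻⁴ / 95 = 2.0219 × 10⁻⁵ s⁻².
N = √(2.0219 × 10⁻⁵) = 4.4966 × 10⁻³ rad s⁻¹ → T = 2π/N = 1.3973 × 10³ s = 23.288 min ≈ 23.3 min.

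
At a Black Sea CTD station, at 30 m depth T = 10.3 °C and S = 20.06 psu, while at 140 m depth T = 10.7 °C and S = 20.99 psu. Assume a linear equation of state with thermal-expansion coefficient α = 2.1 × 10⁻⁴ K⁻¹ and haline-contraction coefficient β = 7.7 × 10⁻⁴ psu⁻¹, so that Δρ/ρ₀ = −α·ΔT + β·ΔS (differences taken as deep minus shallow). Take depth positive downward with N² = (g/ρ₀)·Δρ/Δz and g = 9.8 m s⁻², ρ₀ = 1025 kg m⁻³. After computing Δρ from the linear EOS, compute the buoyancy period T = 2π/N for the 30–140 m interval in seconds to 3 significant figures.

ΔT = +0.4 K, ΔS = +0.93 psu (deep − shallow).
Δρ/ρ₀ = −αΔT + βΔS = -8.40 × 10⁻⁵ + 7.161 × 10⁻⁴ = 6.321 × 10⁻⁴, so Δρ ≈ 0.6479 kg m⁻³.
N² = (g/ρ₀)·Δρ/Δz = g·(Δρ/ρ₀)/Δz = 9.8 × 6.321 × 10⁻⁴ / 110 = 5.6314 × 10⁻⁵ s⁻².
N = √(5.6314 × 10⁻⁵) = 7.5043 × 10⁻³ rad s⁻¹ → T = 2π/N = 837.28 s ≈ 837 s.

837 s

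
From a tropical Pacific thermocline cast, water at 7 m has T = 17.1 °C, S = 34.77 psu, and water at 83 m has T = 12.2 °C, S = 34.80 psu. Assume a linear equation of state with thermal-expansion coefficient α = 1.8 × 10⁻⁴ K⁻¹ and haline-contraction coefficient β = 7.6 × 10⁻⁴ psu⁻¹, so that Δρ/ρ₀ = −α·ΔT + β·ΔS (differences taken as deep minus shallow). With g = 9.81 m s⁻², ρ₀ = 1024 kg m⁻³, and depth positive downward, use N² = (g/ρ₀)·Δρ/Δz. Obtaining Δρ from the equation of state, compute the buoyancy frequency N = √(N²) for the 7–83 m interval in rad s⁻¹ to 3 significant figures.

ΔT = -4.9 K, ΔS = +0.03 psu (deep − shallow).
Δρ/ρ₀ = −αΔT + βΔS = 8.82 × 10⁻⁴ + 2.28 × 10⁻⁵ = 9.048 × 10⁻⁴, so Δρ ≈ 0.9265 kg m⁻³.
N² = (g/ρ₀)·Δρ/Δz = g·(Δρ/ρ₀)/Δz = 9.81 × 9.048 × 10⁻⁴ / 76 = 1.1679 × 10⁻⁴ s⁻².
N = √(1.1679 × 10⁻⁴) = 0.010807 rad s⁻¹ ≈ 0.0108 rad s⁻¹.

0.0108 rad s⁻¹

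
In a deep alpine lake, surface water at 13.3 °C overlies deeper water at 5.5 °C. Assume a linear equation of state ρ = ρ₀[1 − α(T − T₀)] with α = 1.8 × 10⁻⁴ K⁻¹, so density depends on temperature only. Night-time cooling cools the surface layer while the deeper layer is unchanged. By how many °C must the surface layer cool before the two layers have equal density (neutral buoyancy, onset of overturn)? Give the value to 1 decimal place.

7.8 °C

With temperature the only control, equal density requires T_surf′ = T_deep.
T_surf′ = 5.5 °C.
Cooling required: 13.3 − 5.5 = 7.8 °C.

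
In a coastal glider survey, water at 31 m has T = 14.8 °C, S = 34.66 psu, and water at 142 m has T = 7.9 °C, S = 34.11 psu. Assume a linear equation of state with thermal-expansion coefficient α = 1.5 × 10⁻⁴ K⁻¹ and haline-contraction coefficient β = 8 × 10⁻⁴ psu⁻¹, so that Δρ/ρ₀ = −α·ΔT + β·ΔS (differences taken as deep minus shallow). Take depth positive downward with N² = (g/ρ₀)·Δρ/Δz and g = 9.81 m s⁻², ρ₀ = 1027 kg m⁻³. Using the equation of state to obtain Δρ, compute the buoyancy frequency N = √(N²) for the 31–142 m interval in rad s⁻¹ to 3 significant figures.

7.25 × 10⁻³ rad s⁻¹

ΔT = -6.9 K, ΔS = -0.55 psu (deep − shallow).
Δρ/ρ₀ = −αΔT + βΔS = 1.035 × 10⁻³ − 4.40 × 10⁻⁴ = 5.95 × 10⁻⁴, so Δρ ≈ 0.6111 kg m⁻³.
N² = (g/ρ₀)·Δρ/Δz = g·(Δρ/ρ₀)/Δz = 9.81 × 5.95 × 10⁻⁴ / 111 = 5.2585 × 10⁻⁵ s⁻².
N = √(5.2585 × 10⁻⁵) = 7.2516 × 10⁻³ rad s⁻¹ ≈ 7.25 × 10⁻³ rad s⁻¹.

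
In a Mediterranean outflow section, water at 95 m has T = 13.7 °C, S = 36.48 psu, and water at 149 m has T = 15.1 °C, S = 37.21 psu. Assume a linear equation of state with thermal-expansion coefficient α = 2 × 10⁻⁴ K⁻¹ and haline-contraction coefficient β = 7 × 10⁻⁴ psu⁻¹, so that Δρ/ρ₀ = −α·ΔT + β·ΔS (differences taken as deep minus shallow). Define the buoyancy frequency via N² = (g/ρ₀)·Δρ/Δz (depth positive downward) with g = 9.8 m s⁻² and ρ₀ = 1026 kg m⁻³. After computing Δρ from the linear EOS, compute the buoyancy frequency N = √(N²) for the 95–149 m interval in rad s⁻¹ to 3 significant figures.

6.47 × 10⁻³ rad s⁻¹

ΔT = +1.4 K, ΔS = +0.73 psu (deep − shallow).
Δρ/ρ₀ = −αΔT + βΔS = -2.80 × 10⁻⁴ + 5.11 × 10⁻⁴ = 2.31 × 10⁻⁴, so Δρ ≈ 0.2370 kg m⁻³.
N² = (g/ρ₀)·Δρ/Δz = g·(Δρ/ρ₀)/Δz = 9.8 × 2.31 × 10⁻⁴ / 54 = 4.1922 × 10⁻⁵ s⁻².
N = √(4.1922 × 10⁻⁵) = 6.4747 × 10⁻³ rad s⁻¹ ≈ 6.47 × 10⁻³ rad s⁻¹.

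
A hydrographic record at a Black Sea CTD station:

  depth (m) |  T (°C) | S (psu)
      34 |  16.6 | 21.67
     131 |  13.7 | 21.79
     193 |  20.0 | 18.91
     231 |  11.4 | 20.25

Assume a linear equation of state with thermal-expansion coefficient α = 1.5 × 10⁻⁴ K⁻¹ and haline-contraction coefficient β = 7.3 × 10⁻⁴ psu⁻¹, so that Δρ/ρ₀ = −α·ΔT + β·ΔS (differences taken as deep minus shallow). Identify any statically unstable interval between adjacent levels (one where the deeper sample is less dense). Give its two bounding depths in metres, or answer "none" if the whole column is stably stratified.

Evaluate Δρ/ρ₀ = −αΔT + βΔS across each adjacent pair:
  34–131 m: −αΔT+βΔS = −(1.5 × 10⁻⁴)(-2.9)+(7.3 × 10⁻⁴)(+0.12) = 5.2 × 10⁻⁴ → stable
  131–193 m: −αΔT+βΔS = −(1.5 × 10⁻⁴)(+6.3)+(7.3 × 10⁻⁴)(-2.88) = -3.0 × 10⁻³ → UNSTABLE
  193–231 m: −αΔT+βΔS = −(1.5 × 10⁻⁴)(-8.6)+(7.3 × 10⁻⁴)(+1.34) = 2.3 × 10⁻³ → stable
The 131–193 m interval has Δρ < 0: lighter water underlies denser water.

131–193 m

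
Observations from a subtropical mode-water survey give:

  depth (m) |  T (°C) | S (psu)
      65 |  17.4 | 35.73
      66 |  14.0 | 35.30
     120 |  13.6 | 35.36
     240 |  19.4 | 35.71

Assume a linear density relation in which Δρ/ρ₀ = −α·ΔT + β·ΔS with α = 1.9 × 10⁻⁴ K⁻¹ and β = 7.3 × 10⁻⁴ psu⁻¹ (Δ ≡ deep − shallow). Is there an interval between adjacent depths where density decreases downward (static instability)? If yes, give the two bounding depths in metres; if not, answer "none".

120–240 m

Evaluate Δρ/ρ₀ = −αΔT + βΔS across each adjacent pair:
  65–66 m: −αΔT+βΔS = −(1.9 × 10⁻⁴)(-3.4)+(7.3 × 10⁻⁴)(-0.43) = 3.3 × 10⁻⁴ → stable
  66–120 m: −αΔT+βΔS = −(1.9 × 10⁻⁴)(-0.4)+(7.3 × 10⁻⁴)(+0.06) = 1.2 × 10⁻⁴ → stable
  120–240 m: −αΔT+βΔS = −(1.9 × 10⁻⁴)(+5.8)+(7.3 × 10⁻⁴)(+0.35) = -8.5 × 10⁻⁴ → UNSTABLE
The 120–240 m interval has Δρ < 0: lighter water underlies denser water.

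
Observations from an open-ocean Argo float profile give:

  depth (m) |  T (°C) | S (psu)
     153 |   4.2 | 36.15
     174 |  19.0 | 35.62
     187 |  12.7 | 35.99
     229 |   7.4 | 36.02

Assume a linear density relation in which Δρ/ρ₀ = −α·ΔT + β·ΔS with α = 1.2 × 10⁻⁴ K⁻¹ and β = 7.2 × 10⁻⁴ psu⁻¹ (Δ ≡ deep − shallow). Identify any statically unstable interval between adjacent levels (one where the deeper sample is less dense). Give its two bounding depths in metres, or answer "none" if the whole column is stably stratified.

153–174 m

Evaluate Δρ/ρ₀ = −αΔT + βΔS across each adjacent pair:
  153–174 m: −αΔT+βΔS = −(1.2 × 10⁻⁴)(+14.8)+(7.2 × 10⁻⁴)(-0.53) = -2.2 × 10⁻³ → UNSTABLE
  174–187 m: −αΔT+βΔS = −(1.2 × 10⁻⁴)(-6.3)+(7.2 × 10⁻⁴)(+0.37) = 1.0 × 10⁻³ → stable
  187–229 m: −αΔT+βΔS = −(1.2 × 10⁻⁴)(-5.3)+(7.2 × 10⁻⁴)(+0.03) = 6.6 × 10⁻⁴ → stable
The 153–174 m interval has Δρ < 0: lighter water underlies denser water.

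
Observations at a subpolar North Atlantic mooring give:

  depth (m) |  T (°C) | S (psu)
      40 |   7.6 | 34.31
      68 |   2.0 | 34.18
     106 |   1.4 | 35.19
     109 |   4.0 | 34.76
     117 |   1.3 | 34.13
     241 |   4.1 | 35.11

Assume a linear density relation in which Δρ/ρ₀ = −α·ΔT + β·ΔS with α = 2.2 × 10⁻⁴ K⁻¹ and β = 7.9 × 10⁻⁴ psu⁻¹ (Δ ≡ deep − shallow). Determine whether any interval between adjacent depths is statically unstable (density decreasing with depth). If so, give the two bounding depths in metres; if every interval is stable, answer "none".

106–109 m

Evaluate Δρ/ρ₀ = −αΔT + βΔS across each adjacent pair:
  40–68 m: −αΔT+βΔS = −(2.2 × 10⁻⁴)(-5.6)+(7.9 × 10⁻⁴)(-0.13) = 1.1 × 10⁻³ → stable
  68–106 m: −αΔT+βΔS = −(2.2 × 10⁻⁴)(-0.6)+(7.9 × 10⁻⁴)(+1.01) = 9.3 × 10⁻⁴ → stable
  106–109 m: −αΔT+βΔS = −(2.2 × 10⁻⁴)(+2.6)+(7.9 × 10⁻⁴)(-0.43) = -9.1 × 10⁻⁴ → UNSTABLE
  109–117 m: −αΔT+βΔS = −(2.2 × 10⁻⁴)(-2.7)+(7.9 × 10⁻⁴)(-0.63) = 9.6 × 10⁻⁵ → stable
  117–241 m: −αΔT+βΔS = −(2.2 × 10⁻⁴)(+2.8)+(7.9 × 10⁻⁴)(+0.98) = 1.6 × 10⁻⁴ → stable
The 106–109 m interval has Δρ < 0: lighter water underlies denser water.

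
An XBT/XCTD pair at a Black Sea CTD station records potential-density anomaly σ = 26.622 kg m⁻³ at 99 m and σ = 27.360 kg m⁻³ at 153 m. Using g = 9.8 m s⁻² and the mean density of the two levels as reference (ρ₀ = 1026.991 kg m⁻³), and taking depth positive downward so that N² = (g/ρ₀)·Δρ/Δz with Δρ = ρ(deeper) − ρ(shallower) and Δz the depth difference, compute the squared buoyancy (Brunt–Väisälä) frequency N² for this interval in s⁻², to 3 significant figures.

1.30 × 10⁻⁴ s⁻²

Δρ = 1027.360 − 1026.622 = 0.738 kg m⁻³ over Δz = 153 − 99 = 54 m.
N² = (9.8/1026.991) × (0.738/54) = 1.3041 × 10⁻⁴ s⁻² ≈ 1.30 × 10⁻⁴ s⁻².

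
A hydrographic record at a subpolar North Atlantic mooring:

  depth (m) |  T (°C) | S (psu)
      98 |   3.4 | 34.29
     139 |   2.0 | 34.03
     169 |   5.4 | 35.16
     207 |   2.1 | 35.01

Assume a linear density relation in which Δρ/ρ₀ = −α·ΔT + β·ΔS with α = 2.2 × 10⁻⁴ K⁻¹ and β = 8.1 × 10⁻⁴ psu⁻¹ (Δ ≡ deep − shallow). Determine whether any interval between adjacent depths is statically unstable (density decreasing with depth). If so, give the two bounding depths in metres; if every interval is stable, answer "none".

Evaluate Δρ/ρ₀ = −αΔT + βΔS across each adjacent pair:
  98–139 m: −αΔT+βΔS = −(2.2 × 10⁻⁴)(-1.4)+(8.1 × 10⁻⁴)(-0.26) = 9.7 × 10⁻⁵ → stable
  139–169 m: −αΔT+βΔS = −(2.2 × 10⁻⁴)(+3.4)+(8.1 × 10⁻⁴)(+1.13) = 1.7 × 10⁻⁴ → stable
  169–207 m: −αΔT+βΔS = −(2.2 × 10⁻⁴)(-3.3)+(8.1 × 10⁻⁴)(-0.15) = 6.0 × 10⁻⁴ → stable
Every interval has Δρ > 0: the column is stably stratified throughout.

none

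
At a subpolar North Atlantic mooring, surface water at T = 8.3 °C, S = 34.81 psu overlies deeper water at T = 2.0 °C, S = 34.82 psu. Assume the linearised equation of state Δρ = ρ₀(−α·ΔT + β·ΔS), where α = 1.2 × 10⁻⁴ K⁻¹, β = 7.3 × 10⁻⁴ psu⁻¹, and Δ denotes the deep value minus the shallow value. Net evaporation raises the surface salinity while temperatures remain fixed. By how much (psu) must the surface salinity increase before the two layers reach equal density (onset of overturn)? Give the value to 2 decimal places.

Neutral buoyancy requires −α(T_deep − T_surf) + β(S_deep − S_surf′) = 0.
S_surf′ = S_deep − (α/β)·ΔT = 34.82 − (1.2 × 10⁻⁴/7.3 × 10⁻⁴)·(-6.3) = 35.8556 psu.
Increase required: 35.8556 − 34.81 = 1.0456 psu.

1.05 psu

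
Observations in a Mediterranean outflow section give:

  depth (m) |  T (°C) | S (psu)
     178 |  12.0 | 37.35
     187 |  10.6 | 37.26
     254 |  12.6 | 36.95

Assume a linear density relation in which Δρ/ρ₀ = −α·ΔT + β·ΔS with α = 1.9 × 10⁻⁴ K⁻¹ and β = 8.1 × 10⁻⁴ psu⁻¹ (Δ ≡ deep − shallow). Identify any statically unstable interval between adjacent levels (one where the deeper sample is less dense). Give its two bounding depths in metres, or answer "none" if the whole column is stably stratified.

Evaluate Δρ/ρ₀ = −αΔT + βΔS across each adjacent pair:
  178–187 m: −αΔT+βΔS = −(1.9 × 10⁻⁴)(-1.4)+(8.1 × 10⁻⁴)(-0.09) = 1.9 × 10⁻⁴ → stable
  187–254 m: −αΔT+βΔS = −(1.9 × 10⁻⁴)(+2.0)+(8.1 × 10⁻⁴)(-0.31) = -6.3 × 10⁻⁴ → UNSTABLE
The 187–254 m interval has Δρ < 0: lighter water underlies denser water.

187–254 m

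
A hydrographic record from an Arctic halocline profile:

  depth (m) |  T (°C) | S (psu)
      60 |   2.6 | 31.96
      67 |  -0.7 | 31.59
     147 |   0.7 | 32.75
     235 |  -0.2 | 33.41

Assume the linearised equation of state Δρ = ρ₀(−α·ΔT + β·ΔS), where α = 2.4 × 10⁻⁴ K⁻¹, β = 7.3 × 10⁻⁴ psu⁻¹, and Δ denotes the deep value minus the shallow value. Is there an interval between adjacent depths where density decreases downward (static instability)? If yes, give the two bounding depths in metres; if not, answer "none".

none

Evaluate Δρ/ρ₀ = −αΔT + βΔS across each adjacent pair:
  60–67 m: −αΔT+βΔS = −(2.4 × 10⁻⁴)(-3.3)+(7.3 × 10⁻⁴)(-0.37) = 5.2 × 10⁻⁴ → stable
  67–147 m: −αΔT+βΔS = −(2.4 × 10⁻⁴)(+1.4)+(7.3 × 10⁻⁴)(+1.16) = 5.1 × 10⁻⁴ → stable
  147–235 m: −αΔT+βΔS = −(2.4 × 10⁻⁴)(-0.9)+(7.3 × 10⁻⁴)(+0.66) = 7.0 × 10⁻⁴ → stable
Every interval has Δρ > 0: the column is stably stratified throughout.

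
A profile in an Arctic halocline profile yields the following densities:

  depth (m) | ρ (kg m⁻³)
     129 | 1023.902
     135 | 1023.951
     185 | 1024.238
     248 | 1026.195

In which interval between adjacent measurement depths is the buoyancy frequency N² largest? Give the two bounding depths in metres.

185–248 m

Compute the density gradient over each adjacent pair:
  129–135 m: Δρ/Δz = 0.049/6 = 8.2 × 10⁻³ kg m⁻⁴
  135–185 m: Δρ/Δz = 0.287/50 = 5.7 × 10⁻³ kg m⁻⁴
  185–248 m: Δρ/Δz = 1.957/63 = 0.031 kg m⁻⁴
The largest gradient is in the 185–248 m interval — the pycnocline.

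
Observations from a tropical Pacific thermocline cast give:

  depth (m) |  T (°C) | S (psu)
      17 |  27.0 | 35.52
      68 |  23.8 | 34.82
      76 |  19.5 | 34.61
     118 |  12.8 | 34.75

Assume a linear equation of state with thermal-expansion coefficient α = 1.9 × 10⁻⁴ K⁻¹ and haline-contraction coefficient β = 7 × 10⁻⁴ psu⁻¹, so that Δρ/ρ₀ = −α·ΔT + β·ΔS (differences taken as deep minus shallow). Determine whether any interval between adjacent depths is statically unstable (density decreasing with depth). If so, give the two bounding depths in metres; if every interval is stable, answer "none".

Evaluate Δρ/ρ₀ = −αΔT + βΔS across each adjacent pair:
  17–68 m: −αΔT+βΔS = −(1.9 × 10⁻⁴)(-3.2)+(7 × 10⁻⁴)(-0.70) = 1.2 × 10⁻⁴ → stable
  68–76 m: −αΔT+βΔS = −(1.9 × 10⁻⁴)(-4.3)+(7 × 10⁻⁴)(-0.21) = 6.7 × 10⁻⁴ → stable
  76–118 m: −αΔT+βΔS = −(1.9 × 10⁻⁴)(-6.7)+(7 × 10⁻⁴)(+0.14) = 1.4 × 10⁻³ → stable
Every interval has Δρ > 0: the column is stably stratified throughout.

none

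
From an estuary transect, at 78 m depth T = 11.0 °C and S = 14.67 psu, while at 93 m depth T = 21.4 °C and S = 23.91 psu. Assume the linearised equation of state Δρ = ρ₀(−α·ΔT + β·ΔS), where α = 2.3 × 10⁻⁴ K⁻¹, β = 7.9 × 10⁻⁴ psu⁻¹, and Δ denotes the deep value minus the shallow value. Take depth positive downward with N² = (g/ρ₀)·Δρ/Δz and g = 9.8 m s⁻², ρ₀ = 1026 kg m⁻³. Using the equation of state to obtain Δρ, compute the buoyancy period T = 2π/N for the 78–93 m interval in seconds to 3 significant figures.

111 s

ΔT = +10.4 K, ΔS = +9.24 psu (deep − shallow).
Δρ/ρ₀ = −αΔT + βΔS = -2.392 × 10⁻³ + 7.2996 × 10⁻³ = 4.9076 × 10⁻³, so Δρ ≈ 5.035 kg m⁻³.
N² = (g/ρ₀)·Δρ/Δz = g·(Δρ/ρ₀)/Δz = 9.8 × 4.9076 × 10⁻³ / 15 = 3.2063 × 10⁻³ s⁻².
N = √(3.2063 × 10⁻³) = 0.056624 rad s⁻¹ → T = 2π/N = 110.96 s ≈ 111 s.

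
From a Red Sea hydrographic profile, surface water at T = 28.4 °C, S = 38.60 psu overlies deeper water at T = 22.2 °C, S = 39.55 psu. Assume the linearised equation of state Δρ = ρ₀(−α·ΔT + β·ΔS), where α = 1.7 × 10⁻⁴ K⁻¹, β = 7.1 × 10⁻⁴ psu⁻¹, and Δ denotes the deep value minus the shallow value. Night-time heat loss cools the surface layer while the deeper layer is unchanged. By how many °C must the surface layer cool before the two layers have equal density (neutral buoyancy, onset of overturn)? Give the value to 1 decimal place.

10.2 °C

Neutral buoyancy requires Δρ = 0, i.e. −α(T_deep − T_surf′) + β(S_deep − S_surf) = 0.
T_surf′ = T_deep − (β/α)·ΔS = 22.2 − (7.1 × 10⁻⁴/1.7 × 10⁻⁴)·(+0.95) = 18.232 °C.
Cooling required: 28.4 − (18.232) = 10.168 °C.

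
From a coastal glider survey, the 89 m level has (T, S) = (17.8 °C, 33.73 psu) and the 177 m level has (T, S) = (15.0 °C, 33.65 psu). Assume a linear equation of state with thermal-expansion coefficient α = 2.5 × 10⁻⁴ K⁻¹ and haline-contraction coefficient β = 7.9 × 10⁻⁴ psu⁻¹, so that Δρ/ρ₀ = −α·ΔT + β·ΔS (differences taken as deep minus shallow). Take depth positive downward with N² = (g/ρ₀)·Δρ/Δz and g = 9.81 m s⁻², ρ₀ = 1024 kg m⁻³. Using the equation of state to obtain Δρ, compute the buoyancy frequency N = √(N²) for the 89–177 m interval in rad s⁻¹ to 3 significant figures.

ΔT = -2.8 K, ΔS = -0.08 psu (deep − shallow).
Δρ/ρ₀ = −αΔT + βΔS = 7.00 × 10⁻⁴ − 6.32 × 10⁻⁵ = 6.368 × 10⁻⁴, so Δρ ≈ 0.6521 kg m⁻³.
N² = (g/ρ₀)·Δρ/Δz = g·(Δρ/ρ₀)/Δz = 9.81 × 6.368 × 10⁻⁴ / 88 = 7.0989 × 10⁻⁵ s⁻².
N = √(7.0989 × 10⁻⁵) = 8.4255 × 10⁻³ rad s⁻¹ ≈ 8.43 × 10⁻³ rad s⁻¹.

8.43 × 10⁻³ rad s⁻¹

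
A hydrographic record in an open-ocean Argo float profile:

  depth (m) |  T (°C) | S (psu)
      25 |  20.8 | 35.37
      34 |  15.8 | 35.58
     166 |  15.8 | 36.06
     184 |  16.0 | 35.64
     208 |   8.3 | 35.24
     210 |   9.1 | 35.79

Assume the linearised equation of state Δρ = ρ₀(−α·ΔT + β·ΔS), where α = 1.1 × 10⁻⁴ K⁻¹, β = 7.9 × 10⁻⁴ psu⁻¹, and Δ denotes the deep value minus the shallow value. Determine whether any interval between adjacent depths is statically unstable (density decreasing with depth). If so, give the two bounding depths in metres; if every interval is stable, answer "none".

166–184 m

Evaluate Δρ/ρ₀ = −αΔT + βΔS across each adjacent pair:
  25–34 m: −αΔT+βΔS = −(1.1 × 10⁻⁴)(-5.0)+(7.9 × 10⁻⁴)(+0.21) = 7.2 × 10⁻⁴ → stable
  34–166 m: −αΔT+βΔS = −(1.1 × 10⁻⁴)(+0.0)+(7.9 × 10⁻⁴)(+0.48) = 3.8 × 10⁻⁴ → stable
  166–184 m: −αΔT+βΔS = −(1.1 × 10⁻⁴)(+0.2)+(7.9 × 10⁻⁴)(-0.42) = -3.5 × 10⁻⁴ → UNSTABLE
  184–208 m: −αΔT+βΔS = −(1.1 × 10⁻⁴)(-7.7)+(7.9 × 10⁻⁴)(-0.40) = 5.3 × 10⁻⁴ → stable
  208–210 m: −αΔT+βΔS = −(1.1 × 10⁻⁴)(+0.8)+(7.9 × 10⁻⁴)(+0.55) = 3.5 × 10⁻⁴ → stable
The 166–184 m interval has Δρ < 0: lighter water underlies denser water.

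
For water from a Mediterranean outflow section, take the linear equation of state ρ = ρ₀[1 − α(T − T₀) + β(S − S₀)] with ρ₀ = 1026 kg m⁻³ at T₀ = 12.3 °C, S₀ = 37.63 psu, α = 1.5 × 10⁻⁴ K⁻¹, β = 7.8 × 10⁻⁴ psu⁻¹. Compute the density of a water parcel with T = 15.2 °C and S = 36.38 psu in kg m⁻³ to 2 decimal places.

T − T₀ = +2.9 K, S − S₀ = -1.25 psu.
Bracket = 1 − α·(+2.9) + β·(-1.25) = 1 + (-1.41 × 10⁻³) = 0.9985900.
ρ = 1026 × 0.9985900 = 1024.55 kg m⁻³.

1024.55 kg m⁻³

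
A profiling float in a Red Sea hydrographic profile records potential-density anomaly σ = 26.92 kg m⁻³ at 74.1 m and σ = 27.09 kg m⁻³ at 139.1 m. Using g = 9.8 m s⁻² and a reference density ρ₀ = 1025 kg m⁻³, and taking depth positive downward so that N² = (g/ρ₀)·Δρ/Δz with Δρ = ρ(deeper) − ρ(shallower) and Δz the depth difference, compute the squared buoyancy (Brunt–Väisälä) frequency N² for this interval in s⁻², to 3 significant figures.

Δρ = 1027.09 − 1026.92 = 0.17 kg m⁻³ over Δz = 139.1 − 74.1 = 65 m.
N² = (9.8/1025) × (0.17/65) = 2.5006 × 10⁻⁵ s⁻² ≈ 2.50 × 10⁻⁵ s⁻².

2.50 × 10⁻⁵ s⁻²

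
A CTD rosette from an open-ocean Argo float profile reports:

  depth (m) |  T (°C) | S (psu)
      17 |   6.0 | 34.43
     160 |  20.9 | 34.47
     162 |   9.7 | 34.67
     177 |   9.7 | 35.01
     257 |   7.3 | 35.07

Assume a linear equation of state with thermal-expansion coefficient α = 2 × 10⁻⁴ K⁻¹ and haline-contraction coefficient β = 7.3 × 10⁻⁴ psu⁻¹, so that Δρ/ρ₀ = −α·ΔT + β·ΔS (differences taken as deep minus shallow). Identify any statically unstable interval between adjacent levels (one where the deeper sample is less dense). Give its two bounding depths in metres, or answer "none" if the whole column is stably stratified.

Evaluate Δρ/ρ₀ = −αΔT + βΔS across each adjacent pair:
  17–160 m: −αΔT+βΔS = −(2 × 10⁻⁴)(+14.9)+(7.3 × 10⁻⁴)(+0.04) = -3.0 × 10⁻³ → UNSTABLE
  160–162 m: −αΔT+βΔS = −(2 × 10⁻⁴)(-11.2)+(7.3 × 10⁻⁴)(+0.20) = 2.4 × 10⁻³ → stable
  162–177 m: −αΔT+βΔS = −(2 × 10⁻⁴)(+0.0)+(7.3 × 10⁻⁴)(+0.34) = 2.5 × 10⁻⁴ → stable
  177–257 m: −αΔT+βΔS = −(2 × 10⁻⁴)(-2.4)+(7.3 × 10⁻⁴)(+0.06) = 5.2 × 10⁻⁴ → stable
The 17–160 m interval has Δρ < 0: lighter water underlies denser water.

17–160 m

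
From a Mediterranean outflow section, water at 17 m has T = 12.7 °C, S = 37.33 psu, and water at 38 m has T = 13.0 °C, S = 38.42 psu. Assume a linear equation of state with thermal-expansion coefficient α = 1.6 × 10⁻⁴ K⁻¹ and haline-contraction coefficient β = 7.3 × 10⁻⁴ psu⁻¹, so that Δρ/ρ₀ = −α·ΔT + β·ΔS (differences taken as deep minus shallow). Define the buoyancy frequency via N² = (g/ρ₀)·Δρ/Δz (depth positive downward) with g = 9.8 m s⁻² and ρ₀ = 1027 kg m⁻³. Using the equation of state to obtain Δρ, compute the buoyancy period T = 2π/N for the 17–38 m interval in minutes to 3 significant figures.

ΔT = +0.3 K, ΔS = +1.09 psu (deep − shallow).
Δρ/ρ₀ = −αΔT + βΔS = -4.80 × 10⁻⁵ + 7.957 × 10⁻⁴ = 7.477 × 10⁻⁴, so Δρ ≈ 0.7679 kg m⁻³.
N² = (g/ρ₀)·Δρ/Δz = g·(Δρ/ρ₀)/Δz = 9.8 × 7.477 × 10⁻⁴ / 21 = 3.4893 × 10⁻⁴ s⁻².
N = √(3.4893 × 10⁻⁴) = 0.018680 rad s⁻¹ → T = 2π/N = 336.36 s = 5.6060 min ≈ 5.61 min.

5.61 min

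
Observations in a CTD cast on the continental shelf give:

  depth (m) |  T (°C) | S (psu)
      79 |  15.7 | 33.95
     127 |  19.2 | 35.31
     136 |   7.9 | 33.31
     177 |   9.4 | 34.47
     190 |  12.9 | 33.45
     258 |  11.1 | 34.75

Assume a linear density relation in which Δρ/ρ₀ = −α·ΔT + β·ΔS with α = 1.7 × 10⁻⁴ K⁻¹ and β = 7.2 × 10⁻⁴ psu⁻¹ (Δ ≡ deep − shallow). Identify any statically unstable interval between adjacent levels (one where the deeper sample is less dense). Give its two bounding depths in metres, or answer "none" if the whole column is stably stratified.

177–190 m

Evaluate Δρ/ρ₀ = −αΔT + βΔS across each adjacent pair:
  79–127 m: −αΔT+βΔS = −(1.7 × 10⁻⁴)(+3.5)+(7.2 × 10⁻⁴)(+1.36) = 3.8 × 10⁻⁴ → stable
  127–136 m: −αΔT+βΔS = −(1.7 × 10⁻⁴)(-11.3)+(7.2 × 10⁻⁴)(-2.00) = 4.8 × 10⁻⁴ → stable
  136–177 m: −αΔT+βΔS = −(1.7 × 10⁻⁴)(+1.5)+(7.2 × 10⁻⁴)(+1.16) = 5.8 × 10⁻⁴ → stable
  177–190 m: −αΔT+βΔS = −(1.7 × 10⁻⁴)(+3.5)+(7.2 × 10⁻⁴)(-1.02) = -1.3 × 10⁻³ → UNSTABLE
  190–258 m: −αΔT+βΔS = −(1.7 × 10⁻⁴)(-1.8)+(7.2 × 10⁻⁴)(+1.30) = 1.2 × 10⁻³ → stable
The 177–190 m interval has Δρ < 0: lighter water underlies denser water.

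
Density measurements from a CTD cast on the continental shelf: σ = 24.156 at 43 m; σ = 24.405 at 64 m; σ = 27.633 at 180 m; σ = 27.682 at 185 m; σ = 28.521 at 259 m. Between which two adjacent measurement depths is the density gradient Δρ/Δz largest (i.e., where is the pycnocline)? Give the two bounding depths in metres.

Compute the density gradient over each adjacent pair:
  43–64 m: Δρ/Δz = 0.249/21 = 0.012 kg m⁻⁴
  64–180 m: Δρ/Δz = 3.228/116 = 0.028 kg m⁻⁴
  180–185 m: Δρ/Δz = 0.049/5 = 9.8 × 10⁻³ kg m⁻⁴
  185–259 m: Δρ/Δz = 0.839/74 = 0.011 kg m⁻⁴
The largest gradient is in the 64–180 m interval — the pycnocline.

64–180 m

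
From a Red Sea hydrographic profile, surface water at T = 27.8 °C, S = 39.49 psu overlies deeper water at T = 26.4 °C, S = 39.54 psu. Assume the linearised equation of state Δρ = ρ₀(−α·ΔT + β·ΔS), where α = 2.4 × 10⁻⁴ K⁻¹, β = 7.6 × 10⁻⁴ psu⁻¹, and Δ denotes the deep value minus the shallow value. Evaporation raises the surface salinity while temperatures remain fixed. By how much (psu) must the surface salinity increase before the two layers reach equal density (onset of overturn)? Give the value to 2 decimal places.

Neutral buoyancy requires −α(T_deep − T_surf) + β(S_deep − S_surf′) = 0.
S_surf′ = S_deep − (α/β)·ΔT = 39.54 − (2.4 × 10⁻⁴/7.6 × 10⁻⁴)·(-1.4) = 39.9821 psu.
Increase required: 39.9821 − 39.49 = 0.4921 psu.

0.49 psu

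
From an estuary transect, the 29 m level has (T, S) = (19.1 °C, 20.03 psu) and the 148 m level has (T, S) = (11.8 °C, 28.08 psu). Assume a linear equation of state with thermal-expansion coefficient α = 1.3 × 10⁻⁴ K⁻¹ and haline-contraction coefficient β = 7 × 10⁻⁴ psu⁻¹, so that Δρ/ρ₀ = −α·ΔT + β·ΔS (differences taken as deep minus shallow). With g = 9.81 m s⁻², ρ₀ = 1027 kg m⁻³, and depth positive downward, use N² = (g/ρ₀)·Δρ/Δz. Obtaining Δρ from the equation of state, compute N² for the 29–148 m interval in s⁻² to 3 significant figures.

5.43 × 10⁻⁴ s⁻²

ΔT = -7.3 K, ΔS = +8.05 psu (deep − shallow).
Δρ/ρ₀ = −αΔT + βΔS = 9.49 × 10⁻⁴ + 5.635 × 10⁻³ = 6.584 × 10⁻³, so Δρ ≈ 6.762 kg m⁻³.
N² = (g/ρ₀)·Δρ/Δz = g·(Δρ/ρ₀)/Δz = 9.81 × 6.584 × 10⁻³ / 119 = 5.4277 × 10⁻⁴ s⁻² ≈ 5.43 × 10⁻⁴ s⁻².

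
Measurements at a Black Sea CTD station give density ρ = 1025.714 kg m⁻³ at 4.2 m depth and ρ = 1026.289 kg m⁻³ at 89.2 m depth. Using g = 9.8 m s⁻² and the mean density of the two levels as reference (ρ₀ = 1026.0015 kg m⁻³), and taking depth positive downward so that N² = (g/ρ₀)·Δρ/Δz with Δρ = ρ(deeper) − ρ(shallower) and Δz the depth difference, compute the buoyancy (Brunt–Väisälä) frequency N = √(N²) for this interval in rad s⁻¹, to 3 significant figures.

Δρ = 1026.289 − 1025.714 = 0.575 kg m⁻³ over Δz = 89.2 − 4.2 = 85 m.
N² = (9.8/1026.0015) × (0.575/85) = 6.4614 × 10⁻⁵ s⁻².
N = √(6.4614 × 10⁻⁵) = 8.0383 × 10⁻³ rad s⁻¹ ≈ 8.04 × 10⁻³ rad s⁻¹.

8.04 × 10⁻³ rad s⁻¹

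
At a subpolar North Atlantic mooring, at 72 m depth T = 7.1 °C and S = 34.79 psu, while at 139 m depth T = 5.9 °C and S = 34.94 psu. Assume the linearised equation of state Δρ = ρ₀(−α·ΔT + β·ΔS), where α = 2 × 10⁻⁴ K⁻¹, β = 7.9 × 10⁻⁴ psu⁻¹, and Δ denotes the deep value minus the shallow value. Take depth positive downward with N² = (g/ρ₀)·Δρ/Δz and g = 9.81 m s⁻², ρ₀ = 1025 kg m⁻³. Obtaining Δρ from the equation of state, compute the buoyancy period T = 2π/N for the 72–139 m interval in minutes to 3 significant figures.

14.5 min

ΔT = -1.2 K, ΔS = +0.15 psu (deep − shallow).
Δρ/ρ₀ = −αΔT + βΔS = 2.40 × 10⁻⁴ + 1.185 × 10⁻⁴ = 3.585 × 10⁻⁴, so Δρ ≈ 0.3675 kg m⁻³.
N² = (g/ρ₀)·Δρ/Δz = g·(Δρ/ρ₀)/Δz = 9.81 × 3.585 × 10⁻⁴ / 67 = 5.2491 × 10⁻⁵ s⁻².
N = √(5.2491 × 10⁻⁵) = 7.2451 × 10⁻³ rad s⁻¹ → T = 2π/N = 867.23 s = 14.454 min ≈ 14.5 min.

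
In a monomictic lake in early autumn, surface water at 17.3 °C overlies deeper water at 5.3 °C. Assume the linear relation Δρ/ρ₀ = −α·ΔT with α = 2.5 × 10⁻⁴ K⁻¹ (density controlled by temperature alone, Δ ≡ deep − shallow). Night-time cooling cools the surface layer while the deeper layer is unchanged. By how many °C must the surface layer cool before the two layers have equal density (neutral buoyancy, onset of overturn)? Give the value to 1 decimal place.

With temperature the only control, equal density requires T_surf′ = T_deep.
T_surf′ = 5.3 °C.
Cooling required: 17.3 − 5.3 = 12.0 °C.

12.0 °C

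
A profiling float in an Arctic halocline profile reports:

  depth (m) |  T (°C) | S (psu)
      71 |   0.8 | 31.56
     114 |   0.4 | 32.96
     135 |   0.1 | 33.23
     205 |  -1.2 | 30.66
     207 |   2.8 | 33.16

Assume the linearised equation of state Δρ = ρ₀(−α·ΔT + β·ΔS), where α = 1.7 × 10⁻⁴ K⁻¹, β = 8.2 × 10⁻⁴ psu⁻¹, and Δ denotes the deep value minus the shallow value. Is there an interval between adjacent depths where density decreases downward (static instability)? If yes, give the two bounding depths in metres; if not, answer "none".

135–205 m

Evaluate Δρ/ρ₀ = −αΔT + βΔS across each adjacent pair:
  71–114 m: −αΔT+βΔS = −(1.7 × 10⁻⁴)(-0.4)+(8.2 × 10⁻⁴)(+1.40) = 1.2 × 10⁻³ → stable
  114–135 m: −αΔT+βΔS = −(1.7 × 10⁻⁴)(-0.3)+(8.2 × 10⁻⁴)(+0.27) = 2.7 × 10⁻⁴ → stable
  135–205 m: −αΔT+βΔS = −(1.7 × 10⁻⁴)(-1.3)+(8.2 × 10⁻⁴)(-2.57) = -1.9 × 10⁻³ → UNSTABLE
  205–207 m: −αΔT+βΔS = −(1.7 × 10⁻⁴)(+4.0)+(8.2 × 10⁻⁴)(+2.50) = 1.4 × 10⁻³ → stable
The 135–205 m interval has Δρ < 0: lighter water underlies denser water.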